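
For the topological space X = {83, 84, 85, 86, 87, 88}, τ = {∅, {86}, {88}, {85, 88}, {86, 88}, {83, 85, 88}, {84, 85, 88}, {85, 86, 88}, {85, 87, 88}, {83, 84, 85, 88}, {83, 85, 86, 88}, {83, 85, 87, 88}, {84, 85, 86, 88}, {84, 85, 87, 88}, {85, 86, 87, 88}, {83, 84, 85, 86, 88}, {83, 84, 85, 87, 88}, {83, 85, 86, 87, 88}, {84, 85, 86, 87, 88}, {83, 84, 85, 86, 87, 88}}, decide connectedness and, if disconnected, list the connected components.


(X, τ) is disconnected; components = [{86}, {83, 84, 85, 87, 88}].

Find clopen sets (U ∈ τ with X ∖ U ∈ τ):
  U = ∅, X ∖ U = {83, 84, 85, 86, 87, 88} — both open, so U is clopen.
  U = {86}, X ∖ U = {83, 84, 85, 87, 88} — both open, so U is clopen.
  U = {83, 84, 85, 87, 88}, X ∖ U = {86} — both open, so U is clopen.
  U = {83, 84, 85, 86, 87, 88}, X ∖ U = ∅ — both open, so U is clopen.
Nontrivial clopen(s) exist: e.g. {86}. So (X, τ) is disconnected.
Compute connected components by grouping points that agree on all clopens:
  component: {86}
  component: {83, 84, 85, 87, 88}


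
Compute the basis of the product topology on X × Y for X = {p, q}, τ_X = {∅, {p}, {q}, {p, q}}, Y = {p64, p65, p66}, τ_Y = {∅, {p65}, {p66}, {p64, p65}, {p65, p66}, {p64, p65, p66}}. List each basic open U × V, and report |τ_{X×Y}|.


Basis B = {∅ × ∅, {p} × {p65}, {p} × {p66}, {q} × {p65}, {q} × {p66}, {p} × {p64, p65}, {p} × {p65, p66}, {p, q} × {p65}, {p, q} × {p66}, {q} × {p64, p65}, {q} × {p65, p66}, {p} × {p64, p65, p66}, {q} × {p64, p65, p66}, {p, q} × {p64, p65}, {p, q} × {p65, p66}, {p, q} × {p64, p65, p66}}; |τ_{X×Y}| = 36.

Enumerate products U × V with U ∈ τ_X, V ∈ τ_Y (deduplicated):
  ∅ × ∅ = {} (∅)
  {p} × {p65} = {(p,p65)}
  {p} × {p66} = {(p,p66)}
  {q} × {p65} = {(q,p65)}
  {q} × {p66} = {(q,p66)}
  {p} × {p64, p65} = {(p,p64), (p,p65)}
  {p} × {p65, p66} = {(p,p65), (p,p66)}
  {p, q} × {p65} = {(p,p65), (q,p65)}
  {p, q} × {p66} = {(p,p66), (q,p66)}
  {q} × {p64, p65} = {(q,p64), (q,p65)}
  {q} × {p65, p66} = {(q,p65), (q,p66)}
  {p} × {p64, p65, p66} = {(p,p64), (p,p65), (p,p66)}
  {q} × {p64, p65, p66} = {(q,p64), (q,p65), (q,p66)}
  {p, q} × {p64, p65} = {(p,p64), (p,p65), (q,p64), (q,p65)}
  {p, q} × {p65, p66} = {(p,p65), (p,p66), (q,p65), (q,p66)}
  {p, q} × {p64, p65, p66} = {(p,p64), (p,p65), (p,p66), (q,p64), (q,p65), (q,p66)}
These 16 distinct sets form the basis B.
Close under arbitrary unions to get τ_{X×Y}; counting gives |τ_{X×Y}| = 36.


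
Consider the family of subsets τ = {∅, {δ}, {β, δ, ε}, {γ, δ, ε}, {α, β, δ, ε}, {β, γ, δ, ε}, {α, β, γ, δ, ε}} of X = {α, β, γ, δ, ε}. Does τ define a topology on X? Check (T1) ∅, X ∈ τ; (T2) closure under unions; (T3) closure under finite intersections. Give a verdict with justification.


τ is NOT a topology on X.

Axiom (T1): ∅ ∈ τ? Yes; X ∈ τ? Yes.
Axiom (T2/T3): check pairwise unions and intersections of members of τ.
Counterexample for (T3): {β, δ, ε} ∩ {γ, δ, ε} = {δ, ε} ∉ τ. Therefore τ is NOT a topology.


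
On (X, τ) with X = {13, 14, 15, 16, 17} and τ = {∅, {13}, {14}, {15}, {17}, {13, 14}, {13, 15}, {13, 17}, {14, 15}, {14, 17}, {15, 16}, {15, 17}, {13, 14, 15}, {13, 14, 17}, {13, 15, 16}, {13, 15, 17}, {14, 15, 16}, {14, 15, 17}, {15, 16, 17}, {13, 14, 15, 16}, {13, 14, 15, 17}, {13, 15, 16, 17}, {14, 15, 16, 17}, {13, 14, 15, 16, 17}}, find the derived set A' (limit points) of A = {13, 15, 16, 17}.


A' = {16}

For each x ∈ X, list the open sets U ∈ τ with x ∈ U, then check whether U ∩ (A ∖ {x}) ≠ ∅ for every such U.
  x = 13: open {13} ∋ x has {13} ∩ (A ∖ {13}) = ∅, so x is NOT a limit point.
  x = 14: open {14} ∋ x has {14} ∩ (A ∖ {14}) = ∅, so x is NOT a limit point.
  x = 15: open {15} ∋ x has {15} ∩ (A ∖ {15}) = ∅, so x is NOT a limit point.
  x = 16: opens ∋ x are {15, 16}, {13, 15, 16}, {14, 15, 16}, {15, 16, 17}, {13, 14, 15, 16}, {13, 15, 16, 17}, {14, 15, 16, 17}, {13, 14, 15, 16, 17}; each meets A ∖ {16}, so x IS a limit point.
  x = 17: open {17} ∋ x has {17} ∩ (A ∖ {17}) = ∅, so x is NOT a limit point.
Collecting: A' = {16}.


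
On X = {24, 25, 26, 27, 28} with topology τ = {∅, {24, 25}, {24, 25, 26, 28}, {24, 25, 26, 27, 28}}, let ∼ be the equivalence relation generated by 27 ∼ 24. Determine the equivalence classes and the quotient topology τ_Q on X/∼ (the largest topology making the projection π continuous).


X/∼ = {[24=27], [25], [26], [28]}; |τ_Q| = 2.

Equivalence classes: [24=27], [25], [26], [28].
Quotient map π: X → X/∼ sends 24 ↦ [24=27], 25 ↦ [25], 26 ↦ [26], 27 ↦ [24=27], 28 ↦ [28].
For each subset V ⊆ X/∼, compute π^{-1}(V) ⊆ X and check whether π^{-1}(V) ∈ τ. V is open in τ_Q iff π^{-1}(V) ∈ τ.
  V = {}: π^{-1}(V) = ∅ ∈ τ ✓.
  V = {[24=27]}: π^{-1}(V) = {24, 27} ∉ τ ✗.
  V = {[25]}: π^{-1}(V) = {25} ∉ τ ✗.
  V = {[24=27], [25]}: π^{-1}(V) = {24, 25, 27} ∉ τ ✗.
  V = {[26]}: π^{-1}(V) = {26} ∉ τ ✗.
  V = {[24=27], [26]}: π^{-1}(V) = {24, 26, 27} ∉ τ ✗.
  V = {[25], [26]}: π^{-1}(V) = {25, 26} ∉ τ ✗.
  V = {[24=27], [25], [26]}: π^{-1}(V) = {24, 25, 26, 27} ∉ τ ✗.
  V = {[28]}: π^{-1}(V) = {28} ∉ τ ✗.
  V = {[24=27], [28]}: π^{-1}(V) = {24, 27, 28} ∉ τ ✗.
  V = {[25], [28]}: π^{-1}(V) = {25, 28} ∉ τ ✗.
  V = {[24=27], [25], [28]}: π^{-1}(V) = {24, 25, 27, 28} ∉ τ ✗.
  V = {[26], [28]}: π^{-1}(V) = {26, 28} ∉ τ ✗.
  V = {[24=27], [26], [28]}: π^{-1}(V) = {24, 26, 27, 28} ∉ τ ✗.
  V = {[25], [26], [28]}: π^{-1}(V) = {25, 26, 28} ∉ τ ✗.
  V = {[24=27], [25], [26], [28]}: π^{-1}(V) = {24, 25, 26, 27, 28} ∈ τ ✓.
Open sets in the quotient: τ_Q = {{}, {[24=27], [25], [26], [28]}} (2 elements).


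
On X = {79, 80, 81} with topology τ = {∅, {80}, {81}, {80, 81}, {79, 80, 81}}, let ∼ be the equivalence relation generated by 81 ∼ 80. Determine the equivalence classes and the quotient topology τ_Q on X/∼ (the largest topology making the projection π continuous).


X/∼ = {[79], [80=81]}; |τ_Q| = 3.

Equivalence classes: [79], [80=81].
Quotient map π: X → X/∼ sends 79 ↦ [79], 80 ↦ [80=81], 81 ↦ [80=81].
For each subset V ⊆ X/∼, compute π^{-1}(V) ⊆ X and check whether π^{-1}(V) ∈ τ. V is open in τ_Q iff π^{-1}(V) ∈ τ.
  V = {}: π^{-1}(V) = ∅ ∈ τ ✓.
  V = {[79]}: π^{-1}(V) = {79} ∉ τ ✗.
  V = {[80=81]}: π^{-1}(V) = {80, 81} ∈ τ ✓.
  V = {[79], [80=81]}: π^{-1}(V) = {79, 80, 81} ∈ τ ✓.
Open sets in the quotient: τ_Q = {{}, {[80=81]}, {[79], [80=81]}} (3 elements).


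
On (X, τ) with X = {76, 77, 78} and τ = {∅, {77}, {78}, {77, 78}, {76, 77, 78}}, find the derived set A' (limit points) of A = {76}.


A' = ∅

For each x ∈ X, list the open sets U ∈ τ with x ∈ U, then check whether U ∩ (A ∖ {x}) ≠ ∅ for every such U.
  x = 76: open {76, 77, 78} ∋ x has {76, 77, 78} ∩ (A ∖ {76}) = ∅, so x is NOT a limit point.
  x = 77: open {77} ∋ x has {77} ∩ (A ∖ {77}) = ∅, so x is NOT a limit point.
  x = 78: open {78} ∋ x has {78} ∩ (A ∖ {78}) = ∅, so x is NOT a limit point.
Collecting: A' = ∅.


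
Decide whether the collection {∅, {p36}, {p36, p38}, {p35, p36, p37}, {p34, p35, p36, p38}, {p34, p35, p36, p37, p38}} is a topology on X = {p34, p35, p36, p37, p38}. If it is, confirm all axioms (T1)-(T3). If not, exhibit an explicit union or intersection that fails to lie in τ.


τ is NOT a topology on X.

Axiom (T1): ∅ ∈ τ? Yes; X ∈ τ? Yes.
Axiom (T2/T3): check pairwise unions and intersections of members of τ.
Counterexample for (T2): {p36, p38} ∪ {p35, p36, p37} = {p35, p36, p37, p38} ∉ τ. Therefore τ is NOT a topology.


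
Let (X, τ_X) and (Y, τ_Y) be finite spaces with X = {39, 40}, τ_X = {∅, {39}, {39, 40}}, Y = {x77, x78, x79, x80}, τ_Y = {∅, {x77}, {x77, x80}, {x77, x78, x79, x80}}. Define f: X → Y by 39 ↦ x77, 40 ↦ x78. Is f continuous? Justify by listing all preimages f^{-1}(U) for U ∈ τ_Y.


f IS continuous.

Compute f^{-1}(U) for each U ∈ τ_Y:
  U = ∅: f^{-1}(U) = ∅ ∈ τ_X ✓.
  U = {x77}: f^{-1}(U) = {39} ∈ τ_X ✓.
  U = {x77, x80}: f^{-1}(U) = {39} ∈ τ_X ✓.
  U = {x77, x78, x79, x80}: f^{-1}(U) = {39, 40} ∈ τ_X ✓.
Every preimage lies in τ_X, so f IS continuous.


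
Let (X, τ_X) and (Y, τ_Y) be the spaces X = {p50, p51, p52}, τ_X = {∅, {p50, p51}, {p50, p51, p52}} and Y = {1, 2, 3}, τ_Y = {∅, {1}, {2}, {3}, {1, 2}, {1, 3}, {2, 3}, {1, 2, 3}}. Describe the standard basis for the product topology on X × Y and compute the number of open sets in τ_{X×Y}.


Basis B = {∅ × ∅, {p50, p51} × {1}, {p50, p51} × {2}, {p50, p51} × {3}, {p50, p51, p52} × {1}, {p50, p51, p52} × {2}, {p50, p51, p52} × {3}, {p50, p51} × {1, 2}, {p50, p51} × {1, 3}, {p50, p51} × {2, 3}, {p50, p51} × {1, 2, 3}, {p50, p51, p52} × {1, 2}, {p50, p51, p52} × {1, 3}, {p50, p51, p52} × {2, 3}, {p50, p51, p52} × {1, 2, 3}}; |τ_{X×Y}| = 27.

Enumerate products U × V with U ∈ τ_X, V ∈ τ_Y (deduplicated):
  ∅ × ∅ = {} (∅)
  {p50, p51} × {1} = {(p50,1), (p51,1)}
  {p50, p51} × {2} = {(p50,2), (p51,2)}
  {p50, p51} × {3} = {(p50,3), (p51,3)}
  {p50, p51, p52} × {1} = {(p50,1), (p51,1), (p52,1)}
  {p50, p51, p52} × {2} = {(p50,2), (p51,2), (p52,2)}
  {p50, p51, p52} × {3} = {(p50,3), (p51,3), (p52,3)}
  {p50, p51} × {1, 2} = {(p50,1), (p50,2), (p51,1), (p51,2)}
  {p50, p51} × {1, 3} = {(p50,1), (p50,3), (p51,1), (p51,3)}
  {p50, p51} × {2, 3} = {(p50,2), (p50,3), (p51,2), (p51,3)}
  {p50, p51} × {1, 2, 3} = {(p50,1), (p50,2), (p50,3), (p51,1), (p51,2), (p51,3)}
  {p50, p51, p52} × {1, 2} = {(p50,1), (p50,2), (p51,1), (p51,2), (p52,1), (p52,2)}
  {p50, p51, p52} × {1, 3} = {(p50,1), (p50,3), (p51,1), (p51,3), (p52,1), (p52,3)}
  {p50, p51, p52} × {2, 3} = {(p50,2), (p50,3), (p51,2), (p51,3), (p52,2), (p52,3)}
  {p50, p51, p52} × {1, 2, 3} = {(p50,1), (p50,2), (p50,3), (p51,1), (p51,2), (p51,3), (p52,1), (p52,2), (p52,3)}
These 15 distinct sets form the basis B.
Close under arbitrary unions to get τ_{X×Y}; counting gives |τ_{X×Y}| = 27.


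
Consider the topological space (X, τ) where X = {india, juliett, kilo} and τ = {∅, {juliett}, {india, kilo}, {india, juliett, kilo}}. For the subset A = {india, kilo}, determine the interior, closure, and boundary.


int(A) = {india, kilo}, cl(A) = {india, kilo}, ∂A = ∅.

Closed sets in (X, τ) are complements of opens:
  closed(X, τ) = {∅, {juliett}, {india, kilo}, {india, juliett, kilo}}.
int(A) = ⋃ {U ∈ τ : U ⊆ A}. Opens contained in A: ∅, {india, kilo}.
Taking the union of these: int(A) = {india, kilo}.
cl(A) = ⋂ {C closed : A ⊆ C}. Closed sets containing A: {india, kilo}, {india, juliett, kilo}.
Intersecting these: cl(A) = {india, kilo}.
∂A = cl(A) ∖ int(A) = {india, kilo} ∖ {india, kilo} = ∅.


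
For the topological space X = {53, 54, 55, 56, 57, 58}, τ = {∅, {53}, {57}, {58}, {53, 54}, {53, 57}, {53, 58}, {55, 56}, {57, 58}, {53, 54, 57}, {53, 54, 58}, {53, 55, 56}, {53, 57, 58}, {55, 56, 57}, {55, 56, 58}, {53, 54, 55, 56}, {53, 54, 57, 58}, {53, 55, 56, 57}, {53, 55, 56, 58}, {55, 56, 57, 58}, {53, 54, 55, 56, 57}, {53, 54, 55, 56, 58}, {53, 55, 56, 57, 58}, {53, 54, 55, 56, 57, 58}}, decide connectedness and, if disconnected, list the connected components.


(X, τ) is disconnected; components = [{57}, {58}, {53, 54}, {55, 56}].

Find clopen sets (U ∈ τ with X ∖ U ∈ τ):
  U = ∅, X ∖ U = {53, 54, 55, 56, 57, 58} — both open, so U is clopen.
  U = {57}, X ∖ U = {53, 54, 55, 56, 58} — both open, so U is clopen.
  U = {58}, X ∖ U = {53, 54, 55, 56, 57} — both open, so U is clopen.
  U = {53, 54}, X ∖ U = {55, 56, 57, 58} — both open, so U is clopen.
  U = {55, 56}, X ∖ U = {53, 54, 57, 58} — both open, so U is clopen.
  U = {57, 58}, X ∖ U = {53, 54, 55, 56} — both open, so U is clopen.
  U = {53, 54, 57}, X ∖ U = {55, 56, 58} — both open, so U is clopen.
  U = {53, 54, 58}, X ∖ U = {55, 56, 57} — both open, so U is clopen.
  U = {55, 56, 57}, X ∖ U = {53, 54, 58} — both open, so U is clopen.
  U = {55, 56, 58}, X ∖ U = {53, 54, 57} — both open, so U is clopen.
  U = {53, 54, 55, 56}, X ∖ U = {57, 58} — both open, so U is clopen.
  U = {53, 54, 57, 58}, X ∖ U = {55, 56} — both open, so U is clopen.
  U = {55, 56, 57, 58}, X ∖ U = {53, 54} — both open, so U is clopen.
  U = {53, 54, 55, 56, 57}, X ∖ U = {58} — both open, so U is clopen.
  U = {53, 54, 55, 56, 58}, X ∖ U = {57} — both open, so U is clopen.
  U = {53, 54, 55, 56, 57, 58}, X ∖ U = ∅ — both open, so U is clopen.
Nontrivial clopen(s) exist: e.g. {57}. So (X, τ) is disconnected.
Compute connected components by grouping points that agree on all clopens:
  component: {57}
  component: {58}
  component: {53, 54}
  component: {55, 56}


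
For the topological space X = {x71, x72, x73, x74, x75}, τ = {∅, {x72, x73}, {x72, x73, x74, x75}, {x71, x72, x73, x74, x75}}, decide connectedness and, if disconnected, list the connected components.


(X, τ) is connected.

Find clopen sets (U ∈ τ with X ∖ U ∈ τ):
  U = ∅, X ∖ U = {x71, x72, x73, x74, x75} — both open, so U is clopen.
  U = {x71, x72, x73, x74, x75}, X ∖ U = ∅ — both open, so U is clopen.
Only trivial clopens (∅ and X) exist, so (X, τ) is connected.
Compute connected components by grouping points that agree on all clopens:
  component: {x71, x72, x73, x74, x75}


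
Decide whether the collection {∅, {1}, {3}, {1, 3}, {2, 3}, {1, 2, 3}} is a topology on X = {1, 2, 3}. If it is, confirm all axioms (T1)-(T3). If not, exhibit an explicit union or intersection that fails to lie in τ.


τ IS a topology on X.

Axiom (T1): ∅ ∈ τ? Yes; X ∈ τ? Yes.
Axiom (T2/T3): check pairwise unions and intersections of members of τ.
All pairwise intersections and unions checked — each lies in τ. Therefore τ satisfies (T1), (T2), (T3): it IS a topology on X.


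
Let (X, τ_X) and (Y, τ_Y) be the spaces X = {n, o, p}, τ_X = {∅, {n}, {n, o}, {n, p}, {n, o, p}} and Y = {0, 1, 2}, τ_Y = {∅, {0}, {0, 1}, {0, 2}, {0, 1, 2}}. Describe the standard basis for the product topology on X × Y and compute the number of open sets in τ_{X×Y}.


Basis B = {∅ × ∅, {n} × {0}, {n} × {0, 1}, {n} × {0, 2}, {n, o} × {0}, {n, p} × {0}, {n} × {0, 1, 2}, {n, o, p} × {0}, {n, o} × {0, 1}, {n, p} × {0, 1}, {n, o} × {0, 2}, {n, p} × {0, 2}, {n, o} × {0, 1, 2}, {n, p} × {0, 1, 2}, {n, o, p} × {0, 1}, {n, o, p} × {0, 2}, {n, o, p} × {0, 1, 2}}; |τ_{X×Y}| = 48.

Enumerate products U × V with U ∈ τ_X, V ∈ τ_Y (deduplicated):
  ∅ × ∅ = {} (∅)
  {n} × {0} = {(n,0)}
  {n} × {0, 1} = {(n,0), (n,1)}
  {n} × {0, 2} = {(n,0), (n,2)}
  {n, o} × {0} = {(n,0), (o,0)}
  {n, p} × {0} = {(n,0), (p,0)}
  {n} × {0, 1, 2} = {(n,0), (n,1), (n,2)}
  {n, o, p} × {0} = {(n,0), (o,0), (p,0)}
  {n, o} × {0, 1} = {(n,0), (n,1), (o,0), (o,1)}
  {n, p} × {0, 1} = {(n,0), (n,1), (p,0), (p,1)}
  {n, o} × {0, 2} = {(n,0), (n,2), (o,0), (o,2)}
  {n, p} × {0, 2} = {(n,0), (n,2), (p,0), (p,2)}
  {n, o} × {0, 1, 2} = {(n,0), (n,1), (n,2), (o,0), (o,1), (o,2)}
  {n, p} × {0, 1, 2} = {(n,0), (n,1), (n,2), (p,0), (p,1), (p,2)}
  {n, o, p} × {0, 1} = {(n,0), (n,1), (o,0), (o,1), (p,0), (p,1)}
  {n, o, p} × {0, 2} = {(n,0), (n,2), (o,0), (o,2), (p,0), (p,2)}
  {n, o, p} × {0, 1, 2} = {(n,0), (n,1), (n,2), (o,0), (o,1), (o,2), (p,0), (p,1), (p,2)}
These 17 distinct sets form the basis B.
Close under arbitrary unions to get τ_{X×Y}; counting gives |τ_{X×Y}| = 48.


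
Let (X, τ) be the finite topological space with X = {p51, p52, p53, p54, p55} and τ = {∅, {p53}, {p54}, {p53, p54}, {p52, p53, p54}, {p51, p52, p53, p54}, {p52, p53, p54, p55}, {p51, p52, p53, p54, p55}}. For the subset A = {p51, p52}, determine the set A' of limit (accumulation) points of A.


A' = {p51, p55}

For each x ∈ X, list the open sets U ∈ τ with x ∈ U, then check whether U ∩ (A ∖ {x}) ≠ ∅ for every such U.
  x = p51: opens ∋ x are {p51, p52, p53, p54}, {p51, p52, p53, p54, p55}; each meets A ∖ {p51}, so x IS a limit point.
  x = p52: open {p52, p53, p54} ∋ x has {p52, p53, p54} ∩ (A ∖ {p52}) = ∅, so x is NOT a limit point.
  x = p53: open {p53} ∋ x has {p53} ∩ (A ∖ {p53}) = ∅, so x is NOT a limit point.
  x = p54: open {p54} ∋ x has {p54} ∩ (A ∖ {p54}) = ∅, so x is NOT a limit point.
  x = p55: opens ∋ x are {p52, p53, p54, p55}, {p51, p52, p53, p54, p55}; each meets A ∖ {p55}, so x IS a limit point.
Collecting: A' = {p51, p55}.


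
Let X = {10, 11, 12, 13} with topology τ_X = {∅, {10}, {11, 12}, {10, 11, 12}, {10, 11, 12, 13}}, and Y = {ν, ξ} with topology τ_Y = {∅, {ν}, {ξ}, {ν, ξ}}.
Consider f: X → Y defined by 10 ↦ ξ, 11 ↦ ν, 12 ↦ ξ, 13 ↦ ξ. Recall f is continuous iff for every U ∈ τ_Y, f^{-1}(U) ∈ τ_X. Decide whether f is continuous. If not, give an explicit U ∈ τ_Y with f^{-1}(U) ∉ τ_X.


f is NOT continuous.

Compute f^{-1}(U) for each U ∈ τ_Y:
  U = ∅: f^{-1}(U) = ∅ ∈ τ_X ✓.
  U = {ν}: f^{-1}(U) = {11} ∉ τ_X ✗.
  U = {ξ}: f^{-1}(U) = {10, 12, 13} ∉ τ_X ✗.
  U = {ν, ξ}: f^{-1}(U) = {10, 11, 12, 13} ∈ τ_X ✓.
Found U = {ν} with f^{-1}(U) = {11} not in τ_X. Therefore f is NOT continuous.


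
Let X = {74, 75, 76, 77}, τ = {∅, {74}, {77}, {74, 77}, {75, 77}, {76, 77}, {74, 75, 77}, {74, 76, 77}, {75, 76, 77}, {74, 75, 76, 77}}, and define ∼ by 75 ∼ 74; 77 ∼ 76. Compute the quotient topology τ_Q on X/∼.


X/∼ = {[74=75], [76=77]}; |τ_Q| = 3.

Equivalence classes: [74=75], [76=77].
Quotient map π: X → X/∼ sends 74 ↦ [74=75], 75 ↦ [74=75], 76 ↦ [76=77], 77 ↦ [76=77].
For each subset V ⊆ X/∼, compute π^{-1}(V) ⊆ X and check whether π^{-1}(V) ∈ τ. V is open in τ_Q iff π^{-1}(V) ∈ τ.
  V = {}: π^{-1}(V) = ∅ ∈ τ ✓.
  V = {[74=75]}: π^{-1}(V) = {74, 75} ∉ τ ✗.
  V = {[76=77]}: π^{-1}(V) = {76, 77} ∈ τ ✓.
  V = {[74=75], [76=77]}: π^{-1}(V) = {74, 75, 76, 77} ∈ τ ✓.
Open sets in the quotient: τ_Q = {{}, {[76=77]}, {[74=75], [76=77]}} (3 elements).


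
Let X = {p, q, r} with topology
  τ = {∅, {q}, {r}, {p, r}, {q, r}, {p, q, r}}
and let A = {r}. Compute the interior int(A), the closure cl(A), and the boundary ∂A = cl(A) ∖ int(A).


int(A) = {r}, cl(A) = {p, r}, ∂A = {p}.

Closed sets in (X, τ) are complements of opens:
  closed(X, τ) = {∅, {p}, {q}, {p, q}, {p, r}, {p, q, r}}.
int(A) = ⋃ {U ∈ τ : U ⊆ A}. Opens contained in A: ∅, {r}.
Taking the union of these: int(A) = {r}.
cl(A) = ⋂ {C closed : A ⊆ C}. Closed sets containing A: {p, r}, {p, q, r}.
Intersecting these: cl(A) = {p, r}.
∂A = cl(A) ∖ int(A) = {p, r} ∖ {r} = {p}.


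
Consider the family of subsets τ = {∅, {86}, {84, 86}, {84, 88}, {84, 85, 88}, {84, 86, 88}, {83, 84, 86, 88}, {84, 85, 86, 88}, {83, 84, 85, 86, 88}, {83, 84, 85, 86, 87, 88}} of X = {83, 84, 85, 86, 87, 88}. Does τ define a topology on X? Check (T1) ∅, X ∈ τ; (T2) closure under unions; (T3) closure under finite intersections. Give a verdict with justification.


τ is NOT a topology on X.

Axiom (T1): ∅ ∈ τ? Yes; X ∈ τ? Yes.
Axiom (T2/T3): check pairwise unions and intersections of members of τ.
Counterexample for (T3): {84, 86} ∩ {84, 88} = {84} ∉ τ. Therefore τ is NOT a topology.


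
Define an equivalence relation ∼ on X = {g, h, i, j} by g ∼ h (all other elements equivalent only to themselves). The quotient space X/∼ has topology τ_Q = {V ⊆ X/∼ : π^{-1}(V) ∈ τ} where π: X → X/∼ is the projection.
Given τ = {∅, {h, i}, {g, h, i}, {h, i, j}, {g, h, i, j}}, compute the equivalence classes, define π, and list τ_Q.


X/∼ = {[g=h], [i], [j]}; |τ_Q| = 3.

Equivalence classes: [g=h], [i], [j].
Quotient map π: X → X/∼ sends g ↦ [g=h], h ↦ [g=h], i ↦ [i], j ↦ [j].
For each subset V ⊆ X/∼, compute π^{-1}(V) ⊆ X and check whether π^{-1}(V) ∈ τ. V is open in τ_Q iff π^{-1}(V) ∈ τ.
  V = {}: π^{-1}(V) = ∅ ∈ τ ✓.
  V = {[g=h]}: π^{-1}(V) = {g, h} ∉ τ ✗.
  V = {[i]}: π^{-1}(V) = {i} ∉ τ ✗.
  V = {[g=h], [i]}: π^{-1}(V) = {g, h, i} ∈ τ ✓.
  V = {[j]}: π^{-1}(V) = {j} ∉ τ ✗.
  V = {[g=h], [j]}: π^{-1}(V) = {g, h, j} ∉ τ ✗.
  V = {[i], [j]}: π^{-1}(V) = {i, j} ∉ τ ✗.
  V = {[g=h], [i], [j]}: π^{-1}(V) = {g, h, i, j} ∈ τ ✓.
Open sets in the quotient: τ_Q = {{}, {[g=h], [i]}, {[g=h], [i], [j]}} (3 elements).


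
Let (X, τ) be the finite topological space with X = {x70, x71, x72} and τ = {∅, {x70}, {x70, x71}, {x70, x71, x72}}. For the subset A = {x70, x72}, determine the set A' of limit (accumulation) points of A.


A' = {x71, x72}

For each x ∈ X, list the open sets U ∈ τ with x ∈ U, then check whether U ∩ (A ∖ {x}) ≠ ∅ for every such U.
  x = x70: open {x70} ∋ x has {x70} ∩ (A ∖ {x70}) = ∅, so x is NOT a limit point.
  x = x71: opens ∋ x are {x70, x71}, {x70, x71, x72}; each meets A ∖ {x71}, so x IS a limit point.
  x = x72: opens ∋ x are {x70, x71, x72}; each meets A ∖ {x72}, so x IS a limit point.
Collecting: A' = {x71, x72}.


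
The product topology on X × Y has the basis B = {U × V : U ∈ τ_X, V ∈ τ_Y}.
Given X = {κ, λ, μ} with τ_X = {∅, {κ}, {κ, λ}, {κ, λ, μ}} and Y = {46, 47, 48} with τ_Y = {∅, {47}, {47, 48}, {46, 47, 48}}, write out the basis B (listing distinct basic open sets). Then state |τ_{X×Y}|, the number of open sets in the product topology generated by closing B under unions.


Basis B = {∅ × ∅, {κ} × {47}, {κ} × {47, 48}, {κ, λ} × {47}, {κ} × {46, 47, 48}, {κ, λ, μ} × {47}, {κ, λ} × {47, 48}, {κ, λ} × {46, 47, 48}, {κ, λ, μ} × {47, 48}, {κ, λ, μ} × {46, 47, 48}}; |τ_{X×Y}| = 20.

Enumerate products U × V with U ∈ τ_X, V ∈ τ_Y (deduplicated):
  ∅ × ∅ = {} (∅)
  {κ} × {47} = {(κ,47)}
  {κ} × {47, 48} = {(κ,47), (κ,48)}
  {κ, λ} × {47} = {(κ,47), (λ,47)}
  {κ} × {46, 47, 48} = {(κ,46), (κ,47), (κ,48)}
  {κ, λ, μ} × {47} = {(κ,47), (λ,47), (μ,47)}
  {κ, λ} × {47, 48} = {(κ,47), (κ,48), (λ,47), (λ,48)}
  {κ, λ} × {46, 47, 48} = {(κ,46), (κ,47), (κ,48), (λ,46), (λ,47), (λ,48)}
  {κ, λ, μ} × {47, 48} = {(κ,47), (κ,48), (λ,47), (λ,48), (μ,47), (μ,48)}
  {κ, λ, μ} × {46, 47, 48} = {(κ,46), (κ,47), (κ,48), (λ,46), (λ,47), (λ,48), (μ,46), (μ,47), (μ,48)}
These 10 distinct sets form the basis B.
Close under arbitrary unions to get τ_{X×Y}; counting gives |τ_{X×Y}| = 20.


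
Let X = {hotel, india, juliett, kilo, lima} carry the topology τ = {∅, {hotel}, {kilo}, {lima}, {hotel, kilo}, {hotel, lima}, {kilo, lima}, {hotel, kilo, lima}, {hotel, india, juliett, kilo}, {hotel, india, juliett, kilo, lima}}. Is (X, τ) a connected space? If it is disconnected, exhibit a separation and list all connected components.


(X, τ) is disconnected; components = [{lima}, {hotel, india, juliett, kilo}].

Find clopen sets (U ∈ τ with X ∖ U ∈ τ):
  U = ∅, X ∖ U = {hotel, india, juliett, kilo, lima} — both open, so U is clopen.
  U = {lima}, X ∖ U = {hotel, india, juliett, kilo} — both open, so U is clopen.
  U = {hotel, india, juliett, kilo}, X ∖ U = {lima} — both open, so U is clopen.
  U = {hotel, india, juliett, kilo, lima}, X ∖ U = ∅ — both open, so U is clopen.
Nontrivial clopen(s) exist: e.g. {lima}. So (X, τ) is disconnected.
Compute connected components by grouping points that agree on all clopens:
  component: {lima}
  component: {hotel, india, juliett, kilo}


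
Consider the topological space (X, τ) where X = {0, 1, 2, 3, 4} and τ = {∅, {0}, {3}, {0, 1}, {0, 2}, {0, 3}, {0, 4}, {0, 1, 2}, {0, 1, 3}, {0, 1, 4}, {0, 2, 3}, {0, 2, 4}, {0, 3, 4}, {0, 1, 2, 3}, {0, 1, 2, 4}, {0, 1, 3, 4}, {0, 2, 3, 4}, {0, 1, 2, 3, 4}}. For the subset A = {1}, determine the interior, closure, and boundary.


int(A) = ∅, cl(A) = {1}, ∂A = {1}.

Closed sets in (X, τ) are complements of opens:
  closed(X, τ) = {∅, {1}, {2}, {3}, {4}, {1, 2}, {1, 3}, {1, 4}, {2, 3}, {2, 4}, {3, 4}, {1, 2, 3}, {1, 2, 4}, {1, 3, 4}, {2, 3, 4}, {0, 1, 2, 4}, {1, 2, 3, 4}, {0, 1, 2, 3, 4}}.
int(A) = ⋃ {U ∈ τ : U ⊆ A}. Opens contained in A: ∅.
Taking the union of these: int(A) = ∅.
cl(A) = ⋂ {C closed : A ⊆ C}. Closed sets containing A: {1}, {1, 2}, {1, 3}, {1, 4}, {1, 2, 3}, {1, 2, 4}, {1, 3, 4}, {0, 1, 2, 4}, {1, 2, 3, 4}, {0, 1, 2, 3, 4}.
Intersecting these: cl(A) = {1}.
∂A = cl(A) ∖ int(A) = {1} ∖ ∅ = {1}.


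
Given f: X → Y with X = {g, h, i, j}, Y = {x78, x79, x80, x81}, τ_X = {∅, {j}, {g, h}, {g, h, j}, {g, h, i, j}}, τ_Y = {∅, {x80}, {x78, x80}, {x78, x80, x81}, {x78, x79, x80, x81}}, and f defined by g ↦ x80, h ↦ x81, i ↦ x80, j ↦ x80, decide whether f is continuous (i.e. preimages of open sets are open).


f is NOT continuous.

Compute f^{-1}(U) for each U ∈ τ_Y:
  U = ∅: f^{-1}(U) = ∅ ∈ τ_X ✓.
  U = {x80}: f^{-1}(U) = {g, i, j} ∉ τ_X ✗.
  U = {x78, x80}: f^{-1}(U) = {g, i, j} ∉ τ_X ✗.
  U = {x78, x80, x81}: f^{-1}(U) = {g, h, i, j} ∈ τ_X ✓.
  U = {x78, x79, x80, x81}: f^{-1}(U) = {g, h, i, j} ∈ τ_X ✓.
Found U = {x80} with f^{-1}(U) = {g, i, j} not in τ_X. Therefore f is NOT continuous.


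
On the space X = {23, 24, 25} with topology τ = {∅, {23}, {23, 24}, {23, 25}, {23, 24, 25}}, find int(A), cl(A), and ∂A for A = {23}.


int(A) = {23}, cl(A) = {23, 24, 25}, ∂A = {24, 25}.

Closed sets in (X, τ) are complements of opens:
  closed(X, τ) = {∅, {24}, {25}, {24, 25}, {23, 24, 25}}.
int(A) = ⋃ {U ∈ τ : U ⊆ A}. Opens contained in A: ∅, {23}.
Taking the union of these: int(A) = {23}.
cl(A) = ⋂ {C closed : A ⊆ C}. Closed sets containing A: {23, 24, 25}.
Intersecting these: cl(A) = {23, 24, 25}.
∂A = cl(A) ∖ int(A) = {23, 24, 25} ∖ {23} = {24, 25}.


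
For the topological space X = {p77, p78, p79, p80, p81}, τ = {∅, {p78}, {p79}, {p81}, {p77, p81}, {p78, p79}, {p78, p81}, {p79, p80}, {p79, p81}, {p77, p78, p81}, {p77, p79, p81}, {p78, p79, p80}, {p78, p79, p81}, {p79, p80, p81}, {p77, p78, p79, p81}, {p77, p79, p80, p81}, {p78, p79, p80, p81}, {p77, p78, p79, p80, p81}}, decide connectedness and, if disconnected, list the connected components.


(X, τ) is disconnected; components = [{p78}, {p77, p81}, {p79, p80}].

Find clopen sets (U ∈ τ with X ∖ U ∈ τ):
  U = ∅, X ∖ U = {p77, p78, p79, p80, p81} — both open, so U is clopen.
  U = {p78}, X ∖ U = {p77, p79, p80, p81} — both open, so U is clopen.
  U = {p77, p81}, X ∖ U = {p78, p79, p80} — both open, so U is clopen.
  U = {p79, p80}, X ∖ U = {p77, p78, p81} — both open, so U is clopen.
  U = {p77, p78, p81}, X ∖ U = {p79, p80} — both open, so U is clopen.
  U = {p78, p79, p80}, X ∖ U = {p77, p81} — both open, so U is clopen.
  U = {p77, p79, p80, p81}, X ∖ U = {p78} — both open, so U is clopen.
  U = {p77, p78, p79, p80, p81}, X ∖ U = ∅ — both open, so U is clopen.
Nontrivial clopen(s) exist: e.g. {p77, p81}. So (X, τ) is disconnected.
Compute connected components by grouping points that agree on all clopens:
  component: {p78}
  component: {p77, p81}
  component: {p79, p80}


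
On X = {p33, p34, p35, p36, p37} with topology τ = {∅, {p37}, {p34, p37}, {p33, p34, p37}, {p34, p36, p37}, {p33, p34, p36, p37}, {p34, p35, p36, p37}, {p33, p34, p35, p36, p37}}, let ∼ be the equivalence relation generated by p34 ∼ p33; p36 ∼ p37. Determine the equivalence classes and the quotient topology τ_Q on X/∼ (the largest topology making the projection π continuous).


X/∼ = {[p33=p34], [p35], [p36=p37]}; |τ_Q| = 3.

Equivalence classes: [p33=p34], [p35], [p36=p37].
Quotient map π: X → X/∼ sends p33 ↦ [p33=p34], p34 ↦ [p33=p34], p35 ↦ [p35], p36 ↦ [p36=p37], p37 ↦ [p36=p37].
For each subset V ⊆ X/∼, compute π^{-1}(V) ⊆ X and check whether π^{-1}(V) ∈ τ. V is open in τ_Q iff π^{-1}(V) ∈ τ.
  V = {}: π^{-1}(V) = ∅ ∈ τ ✓.
  V = {[p33=p34]}: π^{-1}(V) = {p33, p34} ∉ τ ✗.
  V = {[p35]}: π^{-1}(V) = {p35} ∉ τ ✗.
  V = {[p33=p34], [p35]}: π^{-1}(V) = {p33, p34, p35} ∉ τ ✗.
  V = {[p36=p37]}: π^{-1}(V) = {p36, p37} ∉ τ ✗.
  V = {[p33=p34], [p36=p37]}: π^{-1}(V) = {p33, p34, p36, p37} ∈ τ ✓.
  V = {[p35], [p36=p37]}: π^{-1}(V) = {p35, p36, p37} ∉ τ ✗.
  V = {[p33=p34], [p35], [p36=p37]}: π^{-1}(V) = {p33, p34, p35, p36, p37} ∈ τ ✓.
Open sets in the quotient: τ_Q = {{}, {[p33=p34], [p36=p37]}, {[p33=p34], [p35], [p36=p37]}} (3 elements).


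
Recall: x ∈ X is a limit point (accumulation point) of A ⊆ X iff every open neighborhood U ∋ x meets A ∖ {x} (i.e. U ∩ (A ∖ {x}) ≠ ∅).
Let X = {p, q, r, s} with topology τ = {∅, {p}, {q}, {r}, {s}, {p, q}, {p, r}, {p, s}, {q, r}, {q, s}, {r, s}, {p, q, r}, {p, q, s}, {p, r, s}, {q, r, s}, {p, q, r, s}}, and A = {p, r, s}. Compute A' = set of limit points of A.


A' = ∅

For each x ∈ X, list the open sets U ∈ τ with x ∈ U, then check whether U ∩ (A ∖ {x}) ≠ ∅ for every such U.
  x = p: open {p} ∋ x has {p} ∩ (A ∖ {p}) = ∅, so x is NOT a limit point.
  x = q: open {q} ∋ x has {q} ∩ (A ∖ {q}) = ∅, so x is NOT a limit point.
  x = r: open {r} ∋ x has {r} ∩ (A ∖ {r}) = ∅, so x is NOT a limit point.
  x = s: open {s} ∋ x has {s} ∩ (A ∖ {s}) = ∅, so x is NOT a limit point.
Collecting: A' = ∅.


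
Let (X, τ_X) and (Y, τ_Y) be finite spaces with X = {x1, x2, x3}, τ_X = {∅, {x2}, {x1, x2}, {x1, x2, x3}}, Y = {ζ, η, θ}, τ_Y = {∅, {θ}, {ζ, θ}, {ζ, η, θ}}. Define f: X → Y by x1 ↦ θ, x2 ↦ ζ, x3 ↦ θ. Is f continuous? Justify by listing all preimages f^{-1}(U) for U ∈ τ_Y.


f is NOT continuous.

Compute f^{-1}(U) for each U ∈ τ_Y:
  U = ∅: f^{-1}(U) = ∅ ∈ τ_X ✓.
  U = {θ}: f^{-1}(U) = {x1, x3} ∉ τ_X ✗.
  U = {ζ, θ}: f^{-1}(U) = {x1, x2, x3} ∈ τ_X ✓.
  U = {ζ, η, θ}: f^{-1}(U) = {x1, x2, x3} ∈ τ_X ✓.
Found U = {θ} with f^{-1}(U) = {x1, x3} not in τ_X. Therefore f is NOT continuous.


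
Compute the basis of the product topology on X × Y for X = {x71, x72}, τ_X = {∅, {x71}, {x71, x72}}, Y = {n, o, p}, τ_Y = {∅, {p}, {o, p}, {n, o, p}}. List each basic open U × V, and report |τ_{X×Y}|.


Basis B = {∅ × ∅, {x71} × {p}, {x71} × {o, p}, {x71, x72} × {p}, {x71} × {n, o, p}, {x71, x72} × {o, p}, {x71, x72} × {n, o, p}}; |τ_{X×Y}| = 10.

Enumerate products U × V with U ∈ τ_X, V ∈ τ_Y (deduplicated):
  ∅ × ∅ = {} (∅)
  {x71} × {p} = {(x71,p)}
  {x71} × {o, p} = {(x71,o), (x71,p)}
  {x71, x72} × {p} = {(x71,p), (x72,p)}
  {x71} × {n, o, p} = {(x71,n), (x71,o), (x71,p)}
  {x71, x72} × {o, p} = {(x71,o), (x71,p), (x72,o), (x72,p)}
  {x71, x72} × {n, o, p} = {(x71,n), (x71,o), (x71,p), (x72,n), (x72,o), (x72,p)}
These 7 distinct sets form the basis B.
Close under arbitrary unions to get τ_{X×Y}; counting gives |τ_{X×Y}| = 10.


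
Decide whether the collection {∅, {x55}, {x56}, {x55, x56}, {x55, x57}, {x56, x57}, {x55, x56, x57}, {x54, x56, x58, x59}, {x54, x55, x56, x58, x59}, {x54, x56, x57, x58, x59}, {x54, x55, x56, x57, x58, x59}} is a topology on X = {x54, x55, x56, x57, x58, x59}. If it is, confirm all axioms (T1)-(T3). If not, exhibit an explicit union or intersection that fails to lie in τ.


τ is NOT a topology on X.

Axiom (T1): ∅ ∈ τ? Yes; X ∈ τ? Yes.
Axiom (T2/T3): check pairwise unions and intersections of members of τ.
Counterexample for (T3): {x55, x57} ∩ {x56, x57} = {x57} ∉ τ. Therefore τ is NOT a topology.


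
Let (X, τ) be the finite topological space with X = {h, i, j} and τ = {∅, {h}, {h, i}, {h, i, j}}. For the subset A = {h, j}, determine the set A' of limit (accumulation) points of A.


A' = {i, j}

For each x ∈ X, list the open sets U ∈ τ with x ∈ U, then check whether U ∩ (A ∖ {x}) ≠ ∅ for every such U.
  x = h: open {h} ∋ x has {h} ∩ (A ∖ {h}) = ∅, so x is NOT a limit point.
  x = i: opens ∋ x are {h, i}, {h, i, j}; each meets A ∖ {i}, so x IS a limit point.
  x = j: opens ∋ x are {h, i, j}; each meets A ∖ {j}, so x IS a limit point.
Collecting: A' = {i, j}.


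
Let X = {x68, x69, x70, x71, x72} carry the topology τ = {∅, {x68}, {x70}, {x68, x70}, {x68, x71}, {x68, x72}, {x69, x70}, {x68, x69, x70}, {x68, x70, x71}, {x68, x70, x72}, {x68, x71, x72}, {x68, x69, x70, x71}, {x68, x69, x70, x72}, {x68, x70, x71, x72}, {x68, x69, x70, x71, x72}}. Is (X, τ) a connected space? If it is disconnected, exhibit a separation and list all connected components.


(X, τ) is disconnected; components = [{x69, x70}, {x68, x71, x72}].

Find clopen sets (U ∈ τ with X ∖ U ∈ τ):
  U = ∅, X ∖ U = {x68, x69, x70, x71, x72} — both open, so U is clopen.
  U = {x69, x70}, X ∖ U = {x68, x71, x72} — both open, so U is clopen.
  U = {x68, x71, x72}, X ∖ U = {x69, x70} — both open, so U is clopen.
  U = {x68, x69, x70, x71, x72}, X ∖ U = ∅ — both open, so U is clopen.
Nontrivial clopen(s) exist: e.g. {x69, x70}. So (X, τ) is disconnected.
Compute connected components by grouping points that agree on all clopens:
  component: {x69, x70}
  component: {x68, x71, x72}


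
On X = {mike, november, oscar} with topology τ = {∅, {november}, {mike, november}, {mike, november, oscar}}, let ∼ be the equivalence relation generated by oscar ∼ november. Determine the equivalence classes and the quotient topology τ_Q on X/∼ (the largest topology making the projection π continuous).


X/∼ = {[mike], [november=oscar]}; |τ_Q| = 2.

Equivalence classes: [mike], [november=oscar].
Quotient map π: X → X/∼ sends mike ↦ [mike], november ↦ [november=oscar], oscar ↦ [november=oscar].
For each subset V ⊆ X/∼, compute π^{-1}(V) ⊆ X and check whether π^{-1}(V) ∈ τ. V is open in τ_Q iff π^{-1}(V) ∈ τ.
  V = {}: π^{-1}(V) = ∅ ∈ τ ✓.
  V = {[mike]}: π^{-1}(V) = {mike} ∉ τ ✗.
  V = {[november=oscar]}: π^{-1}(V) = {november, oscar} ∉ τ ✗.
  V = {[mike], [november=oscar]}: π^{-1}(V) = {mike, november, oscar} ∈ τ ✓.
Open sets in the quotient: τ_Q = {{}, {[mike], [november=oscar]}} (2 elements).


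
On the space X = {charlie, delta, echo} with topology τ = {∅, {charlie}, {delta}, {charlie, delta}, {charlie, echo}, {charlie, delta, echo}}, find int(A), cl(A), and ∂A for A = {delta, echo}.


int(A) = {delta}, cl(A) = {delta, echo}, ∂A = {echo}.

Closed sets in (X, τ) are complements of opens:
  closed(X, τ) = {∅, {delta}, {echo}, {charlie, echo}, {delta, echo}, {charlie, delta, echo}}.
int(A) = ⋃ {U ∈ τ : U ⊆ A}. Opens contained in A: ∅, {delta}.
Taking the union of these: int(A) = {delta}.
cl(A) = ⋂ {C closed : A ⊆ C}. Closed sets containing A: {delta, echo}, {charlie, delta, echo}.
Intersecting these: cl(A) = {delta, echo}.
∂A = cl(A) ∖ int(A) = {delta, echo} ∖ {delta} = {echo}.


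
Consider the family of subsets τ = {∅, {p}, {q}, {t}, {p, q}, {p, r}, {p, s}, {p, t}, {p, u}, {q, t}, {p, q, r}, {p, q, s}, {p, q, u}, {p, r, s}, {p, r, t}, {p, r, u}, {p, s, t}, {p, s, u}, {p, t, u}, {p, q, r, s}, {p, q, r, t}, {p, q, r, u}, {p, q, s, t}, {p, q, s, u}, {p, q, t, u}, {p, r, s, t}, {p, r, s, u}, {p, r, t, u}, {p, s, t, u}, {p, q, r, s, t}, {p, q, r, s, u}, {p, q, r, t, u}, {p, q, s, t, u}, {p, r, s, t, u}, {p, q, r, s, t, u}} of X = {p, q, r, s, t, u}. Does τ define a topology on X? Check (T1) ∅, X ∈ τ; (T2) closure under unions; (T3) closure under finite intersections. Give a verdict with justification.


τ is NOT a topology on X.

Axiom (T1): ∅ ∈ τ? Yes; X ∈ τ? Yes.
Axiom (T2/T3): check pairwise unions and intersections of members of τ.
Counterexample for (T2): {p} ∪ {q, t} = {p, q, t} ∉ τ. Therefore τ is NOT a topology.


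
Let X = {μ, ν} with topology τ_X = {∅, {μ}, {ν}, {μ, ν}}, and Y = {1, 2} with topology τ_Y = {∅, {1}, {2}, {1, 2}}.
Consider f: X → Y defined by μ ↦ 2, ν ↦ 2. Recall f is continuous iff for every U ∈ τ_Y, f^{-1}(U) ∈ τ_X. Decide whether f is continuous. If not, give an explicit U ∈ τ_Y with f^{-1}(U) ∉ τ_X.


f IS continuous.

Compute f^{-1}(U) for each U ∈ τ_Y:
  U = ∅: f^{-1}(U) = ∅ ∈ τ_X ✓.
  U = {1}: f^{-1}(U) = ∅ ∈ τ_X ✓.
  U = {2}: f^{-1}(U) = {μ, ν} ∈ τ_X ✓.
  U = {1, 2}: f^{-1}(U) = {μ, ν} ∈ τ_X ✓.
Every preimage lies in τ_X, so f IS continuous.


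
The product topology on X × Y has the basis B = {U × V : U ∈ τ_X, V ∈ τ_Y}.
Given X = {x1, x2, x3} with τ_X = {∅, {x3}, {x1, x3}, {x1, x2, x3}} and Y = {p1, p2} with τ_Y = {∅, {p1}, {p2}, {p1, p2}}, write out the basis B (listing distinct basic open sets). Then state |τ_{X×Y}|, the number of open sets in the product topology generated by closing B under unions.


Basis B = {∅ × ∅, {x3} × {p1}, {x3} × {p2}, {x1, x3} × {p1}, {x1, x3} × {p2}, {x3} × {p1, p2}, {x1, x2, x3} × {p1}, {x1, x2, x3} × {p2}, {x1, x3} × {p1, p2}, {x1, x2, x3} × {p1, p2}}; |τ_{X×Y}| = 16.

Enumerate products U × V with U ∈ τ_X, V ∈ τ_Y (deduplicated):
  ∅ × ∅ = {} (∅)
  {x3} × {p1} = {(x3,p1)}
  {x3} × {p2} = {(x3,p2)}
  {x1, x3} × {p1} = {(x1,p1), (x3,p1)}
  {x1, x3} × {p2} = {(x1,p2), (x3,p2)}
  {x3} × {p1, p2} = {(x3,p1), (x3,p2)}
  {x1, x2, x3} × {p1} = {(x1,p1), (x2,p1), (x3,p1)}
  {x1, x2, x3} × {p2} = {(x1,p2), (x2,p2), (x3,p2)}
  {x1, x3} × {p1, p2} = {(x1,p1), (x1,p2), (x3,p1), (x3,p2)}
  {x1, x2, x3} × {p1, p2} = {(x1,p1), (x1,p2), (x2,p1), (x2,p2), (x3,p1), (x3,p2)}
These 10 distinct sets form the basis B.
Close under arbitrary unions to get τ_{X×Y}; counting gives |τ_{X×Y}| = 16.


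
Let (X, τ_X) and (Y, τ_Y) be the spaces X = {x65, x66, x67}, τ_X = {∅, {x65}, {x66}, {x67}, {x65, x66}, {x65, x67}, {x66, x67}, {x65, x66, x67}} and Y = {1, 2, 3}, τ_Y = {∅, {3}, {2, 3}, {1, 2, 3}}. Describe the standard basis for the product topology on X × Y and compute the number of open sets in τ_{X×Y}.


Basis B = {∅ × ∅, {x65} × {3}, {x66} × {3}, {x67} × {3}, {x65} × {2, 3}, {x65, x66} × {3}, {x65, x67} × {3}, {x66} × {2, 3}, {x66, x67} × {3}, {x67} × {2, 3}, {x65} × {1, 2, 3}, {x65, x66, x67} × {3}, {x66} × {1, 2, 3}, {x67} × {1, 2, 3}, {x65, x66} × {2, 3}, {x65, x67} × {2, 3}, {x66, x67} × {2, 3}, {x65, x66} × {1, 2, 3}, {x65, x67} × {1, 2, 3}, {x65, x66, x67} × {2, 3}, {x66, x67} × {1, 2, 3}, {x65, x66, x67} × {1, 2, 3}}; |τ_{X×Y}| = 64.

Enumerate products U × V with U ∈ τ_X, V ∈ τ_Y (deduplicated):
  ∅ × ∅ = {} (∅)
  {x65} × {3} = {(x65,3)}
  {x66} × {3} = {(x66,3)}
  {x67} × {3} = {(x67,3)}
  {x65} × {2, 3} = {(x65,2), (x65,3)}
  {x65, x66} × {3} = {(x65,3), (x66,3)}
  {x65, x67} × {3} = {(x65,3), (x67,3)}
  {x66} × {2, 3} = {(x66,2), (x66,3)}
  {x66, x67} × {3} = {(x66,3), (x67,3)}
  {x67} × {2, 3} = {(x67,2), (x67,3)}
  {x65} × {1, 2, 3} = {(x65,1), (x65,2), (x65,3)}
  {x65, x66, x67} × {3} = {(x65,3), (x66,3), (x67,3)}
  {x66} × {1, 2, 3} = {(x66,1), (x66,2), (x66,3)}
  {x67} × {1, 2, 3} = {(x67,1), (x67,2), (x67,3)}
  {x65, x66} × {2, 3} = {(x65,2), (x65,3), (x66,2), (x66,3)}
  {x65, x67} × {2, 3} = {(x65,2), (x65,3), (x67,2), (x67,3)}
  {x66, x67} × {2, 3} = {(x66,2), (x66,3), (x67,2), (x67,3)}
  {x65, x66} × {1, 2, 3} = {(x65,1), (x65,2), (x65,3), (x66,1), (x66,2), (x66,3)}
  {x65, x67} × {1, 2, 3} = {(x65,1), (x65,2), (x65,3), (x67,1), (x67,2), (x67,3)}
  {x65, x66, x67} × {2, 3} = {(x65,2), (x65,3), (x66,2), (x66,3), (x67,2), (x67,3)}
  {x66, x67} × {1, 2, 3} = {(x66,1), (x66,2), (x66,3), (x67,1), (x67,2), (x67,3)}
  {x65, x66, x67} × {1, 2, 3} = {(x65,1), (x65,2), (x65,3), (x66,1), (x66,2), (x66,3), (x67,1), (x67,2), (x67,3)}
These 22 distinct sets form the basis B.
Close under arbitrary unions to get τ_{X×Y}; counting gives |τ_{X×Y}| = 64.


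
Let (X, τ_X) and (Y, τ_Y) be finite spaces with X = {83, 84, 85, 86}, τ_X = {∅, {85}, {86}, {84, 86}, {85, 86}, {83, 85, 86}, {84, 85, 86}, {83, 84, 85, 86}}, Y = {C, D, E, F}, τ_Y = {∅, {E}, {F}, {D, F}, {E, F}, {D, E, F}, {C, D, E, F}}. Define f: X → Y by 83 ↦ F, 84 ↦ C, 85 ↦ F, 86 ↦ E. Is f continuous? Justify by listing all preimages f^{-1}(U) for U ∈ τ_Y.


f is NOT continuous.

Compute f^{-1}(U) for each U ∈ τ_Y:
  U = ∅: f^{-1}(U) = ∅ ∈ τ_X ✓.
  U = {E}: f^{-1}(U) = {86} ∈ τ_X ✓.
  U = {F}: f^{-1}(U) = {83, 85} ∉ τ_X ✗.
  U = {D, F}: f^{-1}(U) = {83, 85} ∉ τ_X ✗.
  U = {E, F}: f^{-1}(U) = {83, 85, 86} ∈ τ_X ✓.
  U = {D, E, F}: f^{-1}(U) = {83, 85, 86} ∈ τ_X ✓.
  U = {C, D, E, F}: f^{-1}(U) = {83, 84, 85, 86} ∈ τ_X ✓.
Found U = {F} with f^{-1}(U) = {83, 85} not in τ_X. Therefore f is NOT continuous.
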